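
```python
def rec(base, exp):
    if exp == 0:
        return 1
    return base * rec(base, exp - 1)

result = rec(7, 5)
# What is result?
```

rec(7, 5) = 7 * 7 * 7 * 7 * 7 = 16807

Answer: 16807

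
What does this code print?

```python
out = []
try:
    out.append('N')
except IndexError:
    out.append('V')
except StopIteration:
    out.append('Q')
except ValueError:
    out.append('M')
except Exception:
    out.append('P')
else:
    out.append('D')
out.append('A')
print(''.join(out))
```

Execution trace: 'N' (try body, no exception) → 'D' (else) → 'A' (after the try/except). Output: NDA

Answer: NDA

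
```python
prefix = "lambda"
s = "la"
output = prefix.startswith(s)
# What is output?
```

Trace:
`prefix = "lambda"` → prefix = 'lambda'
`s = "la"` → s = 'la'
`output = prefix.startswith(s)` → output = True
So output = True

Answer: True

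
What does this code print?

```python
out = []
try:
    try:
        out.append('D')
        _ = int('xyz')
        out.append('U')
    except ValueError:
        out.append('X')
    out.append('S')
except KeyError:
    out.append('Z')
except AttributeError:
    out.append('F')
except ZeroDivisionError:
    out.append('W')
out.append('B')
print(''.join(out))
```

Execution trace: 'D' (inner try body) → 'X' (inner except ValueError) → 'S' (try body, no exception) → 'B' (after the try/except). Output: DXSB

Answer: DXSB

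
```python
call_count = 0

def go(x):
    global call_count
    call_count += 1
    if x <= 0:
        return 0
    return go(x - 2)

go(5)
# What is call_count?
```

Linear recursion stepping by 2: 4 calls from x=5 down to ≤0.

Answer: 4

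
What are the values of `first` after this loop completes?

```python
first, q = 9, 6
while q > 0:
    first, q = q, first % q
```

GCD of 9 and 6
`first` takes the values: 9 → 6 → 3

Answer: 3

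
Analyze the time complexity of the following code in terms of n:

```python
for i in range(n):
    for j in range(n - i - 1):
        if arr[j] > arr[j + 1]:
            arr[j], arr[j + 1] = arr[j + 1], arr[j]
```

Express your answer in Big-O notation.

This is Bubble sort. Time complexity: O(n²).

Answer: O(n²)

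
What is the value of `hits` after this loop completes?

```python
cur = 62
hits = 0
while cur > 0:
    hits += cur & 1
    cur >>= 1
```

Count set bits in 62 (binary: 0b111110)
`hits` takes the values: 0 → 1 → 2 → 3 → 4 → 5

Answer: 5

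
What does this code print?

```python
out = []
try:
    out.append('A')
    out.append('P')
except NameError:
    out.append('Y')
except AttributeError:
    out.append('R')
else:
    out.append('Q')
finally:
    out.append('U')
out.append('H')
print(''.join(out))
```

Execution trace: 'A' (try body) → 'P' (try body, no exception) → 'Q' (else) → 'U' (finally) → 'H' (after the try/except). Output: APQUH

Answer: APQUH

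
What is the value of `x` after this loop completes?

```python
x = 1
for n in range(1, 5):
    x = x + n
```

Start at 1, add 1 through 4
`x` takes the values: 1 → 2 → 4 → 7 → 11

Answer: 11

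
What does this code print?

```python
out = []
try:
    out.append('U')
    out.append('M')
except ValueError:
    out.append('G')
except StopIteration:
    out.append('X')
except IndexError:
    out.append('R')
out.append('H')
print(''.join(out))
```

Execution trace: 'U' (try body) → 'M' (try body, no exception) → 'H' (after the try/except). Output: UMH

Answer: UMH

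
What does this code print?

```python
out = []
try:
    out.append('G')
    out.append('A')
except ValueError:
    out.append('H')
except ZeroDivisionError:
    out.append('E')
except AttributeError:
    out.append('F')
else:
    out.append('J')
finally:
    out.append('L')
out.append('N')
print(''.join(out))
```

Execution trace: 'G' (try body) → 'A' (try body, no exception) → 'J' (else) → 'L' (finally) → 'N' (after the try/except). Output: GAJLN

Answer: GAJLN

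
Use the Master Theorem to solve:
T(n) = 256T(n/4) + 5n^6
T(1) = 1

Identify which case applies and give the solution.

a=256, b=4, f(n)=5n^6. log_4(256) = 4. Since c=6 > 4 and the regularity condition holds (256(n/4)^6 = (256/4^6)n^6 with 256/4^6 < 1), Case 3 applies: T(n) = Θ(f(n)) = O(n^6).

Answer: O(n^6) - Case 3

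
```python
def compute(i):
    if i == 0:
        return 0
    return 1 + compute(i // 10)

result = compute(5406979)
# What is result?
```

Count of digits of 5406979: 7

Answer: 7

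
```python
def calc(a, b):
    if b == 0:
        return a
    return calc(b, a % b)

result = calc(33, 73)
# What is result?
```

calc(33, 73) -> calc(73, 33) -> calc(33, 7) -> calc(7, 5) -> calc(5, 2) -> calc(2, 1) -> calc(1, 0) -> 1

Answer: 1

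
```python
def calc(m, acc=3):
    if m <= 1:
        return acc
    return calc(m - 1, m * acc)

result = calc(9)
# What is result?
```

Accumulator trace (n, acc): (9, 3) -> (8, 27) -> (7, 216) -> (6, 1512) -> (5, 9072) -> (4, 45360) -> (3, 181440) -> (2, 544320) -> (1, 1088640) -> return 1088640

Answer: 1088640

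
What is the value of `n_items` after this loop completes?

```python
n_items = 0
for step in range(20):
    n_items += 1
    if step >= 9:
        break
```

Loop breaks when step reaches 9, n_items is 10
`n_items` takes the values: 0 → 1 → 2 → 3 → 4 → 5 → 6 → 7 → 8 → 9 → 10

Answer: 10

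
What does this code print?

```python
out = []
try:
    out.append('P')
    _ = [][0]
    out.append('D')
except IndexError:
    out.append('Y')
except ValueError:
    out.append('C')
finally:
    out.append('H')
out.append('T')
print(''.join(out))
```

Execution trace: 'P' (try body) → 'Y' (except IndexError) → 'H' (finally) → 'T' (after the try/except). Output: PYHT

Answer: PYHT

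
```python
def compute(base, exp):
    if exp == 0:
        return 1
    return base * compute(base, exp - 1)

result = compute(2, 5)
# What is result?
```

compute(2, 5) = 2 * 2 * 2 * 2 * 2 = 32

Answer: 32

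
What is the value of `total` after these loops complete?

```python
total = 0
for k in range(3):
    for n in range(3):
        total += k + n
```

Sum of all k+n for k,n in 3x3
`total` takes the values: 0 → 1 → 3 → 4 → 6 → 9 → 11 → 14 → 18

Answer: 18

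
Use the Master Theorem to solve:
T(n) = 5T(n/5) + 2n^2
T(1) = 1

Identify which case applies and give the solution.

a=5, b=5, f(n)=2n^2. log_5(5) = 1. Since c=2 > 1 and the regularity condition holds (5(n/5)^2 = (5/5^2)n^2 with 5/5^2 < 1), Case 3 applies: T(n) = Θ(f(n)) = O(n^2).

Answer: O(n^2) - Case 3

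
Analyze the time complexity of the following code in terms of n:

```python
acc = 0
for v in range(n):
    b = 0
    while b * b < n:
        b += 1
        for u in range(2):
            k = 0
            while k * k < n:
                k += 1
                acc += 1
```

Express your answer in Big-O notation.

Each loop level contributes: n × √n × 1 × √n. Multiplying the contributions gives O(n^2).

Answer: O(n^2)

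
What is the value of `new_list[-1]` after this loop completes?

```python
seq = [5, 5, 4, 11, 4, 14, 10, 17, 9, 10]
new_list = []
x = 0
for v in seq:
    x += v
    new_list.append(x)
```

Cumulative sum ends at 89
`new_list` takes the values: [] → [5] → [5, 10] → [5, 10, 14] → [5, 10, 14, 25] → [5, 10, 14, 25, 29] → [5, 10, 14, 25, 29, 43] → [5, 10, 14, 25, 29, 43, 53] → [5, 10, 14, 25, 29, 43, 53, 70] → [5, 10, 14, 25, 29, 43, 53, 70, 79] → [5, 10, 14, 25, 29, 43, 53, 70, 79, 89]
So `new_list[-1]` = 89

Answer: 89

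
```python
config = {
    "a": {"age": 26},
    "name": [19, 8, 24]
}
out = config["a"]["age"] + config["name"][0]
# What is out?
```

Trace:
`config = { ...` → config = {'a': {'age': 26}, 'name': [19, 8, 24]}
`out = config["a"]["age"] + config["name"][0]` → out = 45
So out = 45

Answer: 45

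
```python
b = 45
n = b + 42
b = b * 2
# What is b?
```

Trace:
`b = 45` → b = 45
`n = b + 42` → n = 87
`b = b * 2` → b = 90
So b = 90

Answer: 90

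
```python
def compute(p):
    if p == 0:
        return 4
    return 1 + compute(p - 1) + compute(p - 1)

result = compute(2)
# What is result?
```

compute(p) = 1 + 2·compute(p-1), compute(0)=4. Closed form: (4+1)·2^2 - 1 = 19.

Answer: 19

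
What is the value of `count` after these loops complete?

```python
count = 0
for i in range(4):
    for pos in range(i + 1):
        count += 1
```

Triangle: 1 + 2 + ... + 4
`count` takes the values: 0 → 1 → 2 → 3 → 4 → 5 → 6 → 7 → 8 → 9 → 10

Answer: 10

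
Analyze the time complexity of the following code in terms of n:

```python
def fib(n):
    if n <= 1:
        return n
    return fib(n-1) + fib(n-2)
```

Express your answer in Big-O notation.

This is Recursive Fibonacci (naive). Time complexity: O(2^n).

Answer: O(2^n)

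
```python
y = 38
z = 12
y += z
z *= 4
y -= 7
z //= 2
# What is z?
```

Trace:
`y = 38` → y = 38
`z = 12` → z = 12
`y += z` → y = 50
`z *= 4` → z = 48
`y -= 7` → y = 43
`z //= 2` → z = 24
So z = 24

Answer: 24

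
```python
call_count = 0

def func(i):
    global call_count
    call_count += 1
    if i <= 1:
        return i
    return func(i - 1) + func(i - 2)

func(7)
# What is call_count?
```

Calls(i) = 1 + Calls(i-1) + Calls(i-2); Calls(0)=Calls(1)=1. For i=7 this gives 41.

Answer: 41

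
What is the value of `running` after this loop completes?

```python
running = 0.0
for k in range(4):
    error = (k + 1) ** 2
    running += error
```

Sum of squared losses 1² + 2² + ... + 4²
`running` takes the values: 0.0 → 1.0 → 5.0 → 14.0 → 30.0

Answer: 30.0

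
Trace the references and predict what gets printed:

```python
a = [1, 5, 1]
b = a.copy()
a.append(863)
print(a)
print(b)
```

Key concept: list.copy() creates independent copy.
Step by step:
`a = [1, 5, 1]` → a = [1, 5, 1]
`b = a.copy()` → b = [1, 5, 1]
`a.append(863)` → a = [1, 5, 1, 863]
`print(a)` → prints [1, 5, 1, 863]
`print(b)` → prints [1, 5, 1]

Answer:
[1, 5, 1, 863]
[1, 5, 1]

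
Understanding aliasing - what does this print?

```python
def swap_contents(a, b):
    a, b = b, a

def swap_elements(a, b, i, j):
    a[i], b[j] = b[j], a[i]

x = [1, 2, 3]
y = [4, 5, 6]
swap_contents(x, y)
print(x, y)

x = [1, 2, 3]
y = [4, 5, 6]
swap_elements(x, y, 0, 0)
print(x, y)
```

Key concept: parameter rebinding vs mutation.
Step by step:
`x = [1, 2, 3]` → x = [1, 2, 3]
`y = [4, 5, 6]` → y = [4, 5, 6]
`swap_contents(x, y)` → no visible change to tracked variables
`print(x, y)` → prints [1, 2, 3] [4, 5, 6]
`x = [1, 2, 3]` → x = [1, 2, 3]
`y = [4, 5, 6]` → y = [4, 5, 6]
`swap_elements(x, y, 0, 0)` → x = [4, 2, 3]; y = [1, 5, 6]
`print(x, y)` → prints [4, 2, 3] [1, 5, 6]

Answer:
[1, 2, 3] [4, 5, 6]
[4, 2, 3] [1, 5, 6]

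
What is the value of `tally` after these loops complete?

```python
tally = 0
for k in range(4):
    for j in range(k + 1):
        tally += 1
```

Triangle: 1 + 2 + ... + 4
`tally` takes the values: 0 → 1 → 2 → 3 → 4 → 5 → 6 → 7 → 8 → 9 → 10

Answer: 10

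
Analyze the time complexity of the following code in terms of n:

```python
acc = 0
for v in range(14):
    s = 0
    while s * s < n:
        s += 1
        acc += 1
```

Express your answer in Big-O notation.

Each loop level contributes: 1 × √n. Multiplying the contributions gives O(√n).

Answer: O(√n)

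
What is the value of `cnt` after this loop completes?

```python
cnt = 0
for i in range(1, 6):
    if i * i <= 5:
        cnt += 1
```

Count numbers where i² ≤ 5
`cnt` takes the values: 0 → 1 → 2

Answer: 2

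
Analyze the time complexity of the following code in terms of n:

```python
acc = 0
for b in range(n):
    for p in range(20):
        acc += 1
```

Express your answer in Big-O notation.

Each loop level contributes: n × 1. Multiplying the contributions gives O(n).

Answer: O(n)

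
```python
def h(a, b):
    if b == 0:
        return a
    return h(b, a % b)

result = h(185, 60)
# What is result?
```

h(185, 60) -> h(60, 5) -> h(5, 0) -> 5

Answer: 5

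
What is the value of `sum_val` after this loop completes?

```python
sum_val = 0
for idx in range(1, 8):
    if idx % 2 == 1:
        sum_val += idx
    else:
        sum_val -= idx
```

Add odd, subtract even
`sum_val` takes the values: 0 → 1 → -1 → 2 → -2 → 3 → -3 → 4

Answer: 4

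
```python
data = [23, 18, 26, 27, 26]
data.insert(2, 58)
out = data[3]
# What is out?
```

Trace:
`data = [23, 18, 26, 27, 26]` → data = [23, 18, 26, 27, 26]
`data.insert(2, 58)` → data = [23, 18, 58, 26, 27, 26]
`out = data[3]` → out = 26
So out = 26

Answer: 26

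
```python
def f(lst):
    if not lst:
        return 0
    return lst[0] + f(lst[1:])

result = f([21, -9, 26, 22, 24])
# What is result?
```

21 + (-9) + 26 + 22 + 24 + 0 = 84

Answer: 84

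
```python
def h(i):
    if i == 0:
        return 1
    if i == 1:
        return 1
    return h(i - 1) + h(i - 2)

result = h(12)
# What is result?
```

Build up from base cases: h(0)=1, h(1)=1, h(2)=2, h(3)=3, h(4)=5, h(5)=8, h(6)=13, ..., h(12)=233

Answer: 233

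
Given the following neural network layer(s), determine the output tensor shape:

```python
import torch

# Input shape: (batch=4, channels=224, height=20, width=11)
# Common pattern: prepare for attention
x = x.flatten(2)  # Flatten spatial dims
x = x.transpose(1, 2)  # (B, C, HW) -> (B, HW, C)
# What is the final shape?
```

Input: (4, 224, 20, 11) -> after flatten(2): (4, 224, 220) -> Output: (4, 220, 224)

Answer: (4, 220, 224)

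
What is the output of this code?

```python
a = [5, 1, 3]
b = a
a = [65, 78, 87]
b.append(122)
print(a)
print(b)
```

Key concept: rebinding vs mutation: a is rebound to a new list, b still points at the original.
Step by step:
`a = [5, 1, 3]` → a = [5, 1, 3]
`b = a` → b = [5, 1, 3] (same object as a)
`a = [65, 78, 87]` → a = [65, 78, 87]
`b.append(122)` → b = [5, 1, 3, 122]
`print(a)` → prints [65, 78, 87]
`print(b)` → prints [5, 1, 3, 122]

Answer:
[65, 78, 87]
[5, 1, 3, 122]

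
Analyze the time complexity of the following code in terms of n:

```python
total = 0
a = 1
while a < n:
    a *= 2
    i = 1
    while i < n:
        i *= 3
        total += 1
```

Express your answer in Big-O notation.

Each loop level contributes: log n × log n. Multiplying the contributions gives O(log² n).

Answer: O(log² n)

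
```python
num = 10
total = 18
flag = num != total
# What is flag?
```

Trace:
`num = 10` → num = 10
`total = 18` → total = 18
`flag = num != total` → flag = True
So flag = True

Answer: True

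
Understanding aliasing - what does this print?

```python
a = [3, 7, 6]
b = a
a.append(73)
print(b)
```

Key concept: basic list aliasing.
Step by step:
`a = [3, 7, 6]` → a = [3, 7, 6]
`b = a` → b = [3, 7, 6] (same object as a)
`a.append(73)` → a = [3, 7, 6, 73] (same object as b); b = [3, 7, 6, 73] (same object as a)
`print(b)` → prints [3, 7, 6, 73]

Answer: [3, 7, 6, 73]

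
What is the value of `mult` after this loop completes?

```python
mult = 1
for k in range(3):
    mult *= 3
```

3^3 = 27
`mult` takes the values: 1 → 3 → 9 → 27

Answer: 27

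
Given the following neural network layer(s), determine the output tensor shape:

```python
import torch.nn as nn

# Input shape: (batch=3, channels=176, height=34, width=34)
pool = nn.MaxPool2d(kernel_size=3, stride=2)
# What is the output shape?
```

Input: (3, 176, 34, 34) -> Output: (3, 176, 16, 16)

Answer: (3, 176, 16, 16)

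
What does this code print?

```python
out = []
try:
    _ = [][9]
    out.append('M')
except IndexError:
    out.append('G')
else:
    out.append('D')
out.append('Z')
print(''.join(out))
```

Execution trace: 'G' (except IndexError) → 'Z' (after the try/except). Output: GZ

Answer: GZ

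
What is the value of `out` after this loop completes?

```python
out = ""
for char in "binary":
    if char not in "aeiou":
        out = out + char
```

Remove vowels from 'binary'
`out` takes the values: "" → "b" → "bn" → "bnr" → "bnry"

Answer: "bnry"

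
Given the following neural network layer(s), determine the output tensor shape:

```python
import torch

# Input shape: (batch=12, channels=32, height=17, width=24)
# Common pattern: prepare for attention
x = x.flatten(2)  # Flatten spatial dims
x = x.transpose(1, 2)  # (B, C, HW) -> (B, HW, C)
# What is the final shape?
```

Input: (12, 32, 17, 24) -> after flatten(2): (12, 32, 408) -> Output: (12, 408, 32)

Answer: (12, 408, 32)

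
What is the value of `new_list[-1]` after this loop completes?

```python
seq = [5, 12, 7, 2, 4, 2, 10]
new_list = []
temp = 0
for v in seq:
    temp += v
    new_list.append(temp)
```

Cumulative sum ends at 42
`new_list` takes the values: [] → [5] → [5, 17] → [5, 17, 24] → [5, 17, 24, 26] → [5, 17, 24, 26, 30] → [5, 17, 24, 26, 30, 32] → [5, 17, 24, 26, 30, 32, 42]
So `new_list[-1]` = 42

Answer: 42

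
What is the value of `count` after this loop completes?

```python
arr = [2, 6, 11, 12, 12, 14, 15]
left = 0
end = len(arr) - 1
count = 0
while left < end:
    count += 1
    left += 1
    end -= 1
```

Iterations until pointers meet (list length 7)
`count` takes the values: 0 → 1 → 2 → 3

Answer: 3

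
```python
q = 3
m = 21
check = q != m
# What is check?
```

Trace:
`q = 3` → q = 3
`m = 21` → m = 21
`check = q != m` → check = True
So check = True

Answer: True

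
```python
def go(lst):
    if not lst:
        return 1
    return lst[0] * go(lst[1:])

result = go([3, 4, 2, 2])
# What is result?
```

Product over [3, 4, 2, 2] = 3 * 4 * 2 * 2 = 48

Answer: 48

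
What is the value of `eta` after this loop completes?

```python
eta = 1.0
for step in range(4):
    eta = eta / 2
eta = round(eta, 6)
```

Halving LR 4 times: 1 / 2^4
`eta` takes the values: 1.0 → 0.5 → 0.25 → 0.125 → 0.0625

Answer: 0.0625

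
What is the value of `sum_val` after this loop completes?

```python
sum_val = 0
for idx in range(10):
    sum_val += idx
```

Sum of 0 to 9 = 45
`sum_val` takes the values: 0 → 1 → 3 → 6 → 10 → 15 → 21 → 28 → 36 → 45

Answer: 45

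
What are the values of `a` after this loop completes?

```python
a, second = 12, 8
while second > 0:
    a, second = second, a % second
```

GCD of 12 and 8
`a` takes the values: 12 → 8 → 4

Answer: 4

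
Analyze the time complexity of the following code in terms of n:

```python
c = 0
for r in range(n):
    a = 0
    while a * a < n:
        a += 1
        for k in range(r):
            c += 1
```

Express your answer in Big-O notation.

Each loop level contributes: n × √n × n. Multiplying the contributions gives O(n^2√n).

Answer: O(n^2√n)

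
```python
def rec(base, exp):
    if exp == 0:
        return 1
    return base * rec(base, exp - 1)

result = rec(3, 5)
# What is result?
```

rec(3, 5) = 3 * 3 * 3 * 3 * 3 = 243

Answer: 243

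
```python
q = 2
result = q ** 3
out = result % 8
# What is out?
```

Trace:
`q = 2` → q = 2
`result = q ** 3` → result = 8
`out = result % 8` → out = 0
So out = 0

Answer: 0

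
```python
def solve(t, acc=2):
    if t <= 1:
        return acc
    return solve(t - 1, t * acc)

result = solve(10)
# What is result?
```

Accumulator trace (n, acc): (10, 2) -> (9, 20) -> (8, 180) -> (7, 1440) -> (6, 10080) -> (5, 60480) -> (4, 302400) -> (3, 1209600) -> (2, 3628800) -> (1, 7257600) -> return 7257600

Answer: 7257600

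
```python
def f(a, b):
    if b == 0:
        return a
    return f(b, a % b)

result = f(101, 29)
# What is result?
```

f(101, 29) -> f(29, 14) -> f(14, 1) -> f(1, 0) -> 1

Answer: 1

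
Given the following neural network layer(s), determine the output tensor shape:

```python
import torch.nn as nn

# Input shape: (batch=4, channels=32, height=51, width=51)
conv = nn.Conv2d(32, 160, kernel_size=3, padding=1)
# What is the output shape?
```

Input: (4, 32, 51, 51) -> Output: (4, 160, 51, 51)

Answer: (4, 160, 51, 51)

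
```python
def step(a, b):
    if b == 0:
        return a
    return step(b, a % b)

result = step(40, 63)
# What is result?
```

step(40, 63) -> step(63, 40) -> step(40, 23) -> step(23, 17) -> step(17, 6) -> step(6, 5) -> step(5, 1) -> step(1, 0) -> 1

Answer: 1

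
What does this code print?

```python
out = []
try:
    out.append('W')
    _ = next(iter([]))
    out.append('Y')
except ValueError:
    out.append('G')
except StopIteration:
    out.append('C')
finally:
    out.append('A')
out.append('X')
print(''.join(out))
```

Execution trace: 'W' (try body) → 'C' (except StopIteration) → 'A' (finally) → 'X' (after the try/except). Output: WCAX

Answer: WCAX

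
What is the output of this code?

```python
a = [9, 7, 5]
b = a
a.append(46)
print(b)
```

Key concept: basic list aliasing.
Step by step:
`a = [9, 7, 5]` → a = [9, 7, 5]
`b = a` → b = [9, 7, 5] (same object as a)
`a.append(46)` → a = [9, 7, 5, 46] (same object as b); b = [9, 7, 5, 46] (same object as a)
`print(b)` → prints [9, 7, 5, 46]

Answer: [9, 7, 5, 46]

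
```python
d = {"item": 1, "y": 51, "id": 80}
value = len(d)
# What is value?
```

Trace:
`d = {"item": 1, "y": 51, "id": 80}` → d = {'item': 1, 'y': 51, 'id': 80}
`value = len(d)` → value = 3
So value = 3

Answer: 3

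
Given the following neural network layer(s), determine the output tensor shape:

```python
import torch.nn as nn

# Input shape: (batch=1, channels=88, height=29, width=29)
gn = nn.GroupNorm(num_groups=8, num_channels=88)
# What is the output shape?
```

Input: (1, 88, 29, 29) -> Output: (1, 88, 29, 29)

Answer: (1, 88, 29, 29)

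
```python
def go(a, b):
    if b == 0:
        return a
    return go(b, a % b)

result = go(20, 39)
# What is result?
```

go(20, 39) -> go(39, 20) -> go(20, 19) -> go(19, 1) -> go(1, 0) -> 1

Answer: 1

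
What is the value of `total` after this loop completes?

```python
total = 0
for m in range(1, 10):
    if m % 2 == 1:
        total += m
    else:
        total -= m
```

Add odd, subtract even
`total` takes the values: 0 → 1 → -1 → 2 → -2 → 3 → -3 → 4 → -4 → 5

Answer: 5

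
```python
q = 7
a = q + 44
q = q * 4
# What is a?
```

Trace:
`q = 7` → q = 7
`a = q + 44` → a = 51
`q = q * 4` → q = 28
So a = 51

Answer: 51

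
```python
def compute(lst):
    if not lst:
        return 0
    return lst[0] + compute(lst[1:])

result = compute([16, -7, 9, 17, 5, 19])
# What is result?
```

16 + (-7) + 9 + 17 + 5 + 19 + 0 = 59

Answer: 59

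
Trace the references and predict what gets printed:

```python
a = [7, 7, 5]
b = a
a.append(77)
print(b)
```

Key concept: basic list aliasing.
Step by step:
`a = [7, 7, 5]` → a = [7, 7, 5]
`b = a` → b = [7, 7, 5] (same object as a)
`a.append(77)` → a = [7, 7, 5, 77] (same object as b); b = [7, 7, 5, 77] (same object as a)
`print(b)` → prints [7, 7, 5, 77]

Answer: [7, 7, 5, 77]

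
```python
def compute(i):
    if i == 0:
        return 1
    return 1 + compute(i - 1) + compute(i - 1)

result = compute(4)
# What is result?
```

compute(i) = 1 + 2·compute(i-1), compute(0)=1. Closed form: (1+1)·2^4 - 1 = 31.

Answer: 31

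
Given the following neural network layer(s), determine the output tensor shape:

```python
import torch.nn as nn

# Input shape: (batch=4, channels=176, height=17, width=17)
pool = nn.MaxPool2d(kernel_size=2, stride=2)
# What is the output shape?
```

Input: (4, 176, 17, 17) -> Output: (4, 176, 8, 8)

Answer: (4, 176, 8, 8)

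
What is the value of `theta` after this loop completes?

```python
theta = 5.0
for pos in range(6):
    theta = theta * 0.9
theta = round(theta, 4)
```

Exponential decay: 5.0 * 0.9^6
`theta` takes the values: 5.0 → 4.5 → 4.05 → 3.645 → 3.2805 → 2.95245 → 2.657205 → 2.6572

Answer: 2.6572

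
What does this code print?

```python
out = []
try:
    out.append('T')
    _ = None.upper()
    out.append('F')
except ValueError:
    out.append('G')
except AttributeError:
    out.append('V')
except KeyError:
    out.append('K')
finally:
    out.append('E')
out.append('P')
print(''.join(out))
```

Execution trace: 'T' (try body) → 'V' (except AttributeError) → 'E' (finally) → 'P' (after the try/except). Output: TVEP

Answer: TVEP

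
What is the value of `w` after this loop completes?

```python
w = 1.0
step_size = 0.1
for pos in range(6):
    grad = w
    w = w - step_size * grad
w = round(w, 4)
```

Gradient descent: w = 1.0 * (1 - 0.1)^6
`w` takes the values: 1.0 → 0.9 → 0.81 → 0.729 → 0.6561 → 0.59049 → 0.531441 → 0.5314

Answer: 0.5314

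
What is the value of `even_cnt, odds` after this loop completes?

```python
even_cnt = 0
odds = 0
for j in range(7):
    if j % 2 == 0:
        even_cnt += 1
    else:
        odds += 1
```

Count evens and odds in range(7)
`even_cnt, odds` takes the values: (0, 0) → (1, 0) → (1, 1) → (2, 1) → (2, 2) → (3, 2) → (3, 3) → (4, 3)

Answer: 4, 3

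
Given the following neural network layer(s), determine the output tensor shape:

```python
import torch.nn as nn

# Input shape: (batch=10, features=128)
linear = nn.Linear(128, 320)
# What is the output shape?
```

Input: (10, 128) -> Output: (10, 320)

Answer: (10, 320)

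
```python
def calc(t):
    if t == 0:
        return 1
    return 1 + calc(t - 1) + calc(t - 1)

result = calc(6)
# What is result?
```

calc(t) = 1 + 2·calc(t-1), calc(0)=1. Closed form: (1+1)·2^6 - 1 = 127.

Answer: 127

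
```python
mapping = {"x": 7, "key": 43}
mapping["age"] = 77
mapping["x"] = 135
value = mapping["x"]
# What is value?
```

Trace:
`mapping = {"x": 7, "key": 43}` → mapping = {'x': 7, 'key': 43}
`mapping["age"] = 77` → mapping = {'x': 7, 'key': 43, 'age': 77}
`mapping["x"] = 135` → mapping = {'x': 135, 'key': 43, 'age': 77}
`value = mapping["x"]` → value = 135
So value = 135

Answer: 135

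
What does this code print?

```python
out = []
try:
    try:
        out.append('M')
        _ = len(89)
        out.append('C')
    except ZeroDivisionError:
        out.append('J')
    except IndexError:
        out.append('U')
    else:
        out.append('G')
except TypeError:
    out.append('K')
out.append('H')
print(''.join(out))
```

Execution trace: 'M' (try body) → 'K' (outer except TypeError) → 'H' (after the try/except). Output: MKH

Answer: MKH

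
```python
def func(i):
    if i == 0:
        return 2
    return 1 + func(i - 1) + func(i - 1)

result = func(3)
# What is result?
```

func(i) = 1 + 2·func(i-1), func(0)=2. Closed form: (2+1)·2^3 - 1 = 23.

Answer: 23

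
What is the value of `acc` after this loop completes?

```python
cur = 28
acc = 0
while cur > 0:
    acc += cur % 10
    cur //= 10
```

Sum digits of 28
`acc` takes the values: 0 → 8 → 10

Answer: 10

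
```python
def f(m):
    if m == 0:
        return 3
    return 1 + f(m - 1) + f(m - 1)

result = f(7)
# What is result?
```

f(m) = 1 + 2·f(m-1), f(0)=3. Closed form: (3+1)·2^7 - 1 = 511.

Answer: 511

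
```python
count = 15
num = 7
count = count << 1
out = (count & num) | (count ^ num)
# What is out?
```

Trace:
`count = 15` → count = 15
`num = 7` → num = 7
`count = count << 1` → count = 30
`out = (count & num) | (count ^ num)` → out = 31
So out = 31

Answer: 31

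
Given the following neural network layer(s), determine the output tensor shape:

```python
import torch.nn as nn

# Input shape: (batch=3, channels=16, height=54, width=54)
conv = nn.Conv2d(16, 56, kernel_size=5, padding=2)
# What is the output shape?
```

Input: (3, 16, 54, 54) -> Output: (3, 56, 54, 54)

Answer: (3, 56, 54, 54)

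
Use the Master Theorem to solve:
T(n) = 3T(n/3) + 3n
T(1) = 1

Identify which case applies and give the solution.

a=3, b=3, f(n)=3n. log_3(3) = 1. Since c=1 = 1, Case 2 applies: T(n) = Θ(n^log_b(a) · log n) = O(n log n).

Answer: O(n log n) - Case 2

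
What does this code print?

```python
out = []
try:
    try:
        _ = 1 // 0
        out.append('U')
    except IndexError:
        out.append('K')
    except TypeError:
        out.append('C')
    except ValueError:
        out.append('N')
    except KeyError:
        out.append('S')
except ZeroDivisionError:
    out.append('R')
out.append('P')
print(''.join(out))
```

Execution trace: 'R' (outer except ZeroDivisionError) → 'P' (after the try/except). Output: RP

Answer: RP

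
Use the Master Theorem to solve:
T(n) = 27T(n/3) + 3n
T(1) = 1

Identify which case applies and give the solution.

a=27, b=3, f(n)=3n. log_3(27) = 3. Since c=1 < 3, Case 1 applies: T(n) = Θ(n^log_b(a)) = O(n^3).

Answer: O(n^3) - Case 1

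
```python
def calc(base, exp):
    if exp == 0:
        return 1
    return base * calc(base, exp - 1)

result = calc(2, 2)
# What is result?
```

calc(2, 2) = 2 * 2 = 4

Answer: 4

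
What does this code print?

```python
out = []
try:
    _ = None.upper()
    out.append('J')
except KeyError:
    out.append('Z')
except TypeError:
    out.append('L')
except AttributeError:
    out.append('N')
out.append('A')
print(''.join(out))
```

Execution trace: 'N' (except AttributeError) → 'A' (after the try/except). Output: NA

Answer: NA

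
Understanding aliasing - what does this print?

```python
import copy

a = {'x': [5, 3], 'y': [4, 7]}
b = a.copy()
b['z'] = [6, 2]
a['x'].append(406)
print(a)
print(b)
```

Key concept: shallow copy of dict with mutable values.
Step by step:
`a = {'x': [5, 3], 'y': [4, 7]}` → a = {'x': [5, 3], 'y': [4, 7]}
`b = a.copy()` → b = {'x': [5, 3], 'y': [4, 7]}
`b['z'] = [6, 2]` → b = {'x': [5, 3], 'y': [4, 7], 'z': [6, 2]}
`a['x'].append(406)` → a = {'x': [5, 3, 406], 'y': [4, 7]}; b = {'x': [5, 3, 406], 'y': [4, 7], 'z': [6, 2]}
`print(a)` → prints {'x': [5, 3, 406], 'y': [4, 7]}
`print(b)` → prints {'x': [5, 3, 406], 'y': [4, 7], 'z': [6, 2]}

Answer:
{'x': [5, 3, 406], 'y': [4, 7]}
{'x': [5, 3, 406], 'y': [4, 7], 'z': [6, 2]}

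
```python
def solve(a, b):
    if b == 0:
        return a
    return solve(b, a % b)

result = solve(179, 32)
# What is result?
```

solve(179, 32) -> solve(32, 19) -> solve(19, 13) -> solve(13, 6) -> solve(6, 1) -> solve(1, 0) -> 1

Answer: 1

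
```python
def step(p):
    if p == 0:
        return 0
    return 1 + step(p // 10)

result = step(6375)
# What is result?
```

Count of digits of 6375: 4

Answer: 4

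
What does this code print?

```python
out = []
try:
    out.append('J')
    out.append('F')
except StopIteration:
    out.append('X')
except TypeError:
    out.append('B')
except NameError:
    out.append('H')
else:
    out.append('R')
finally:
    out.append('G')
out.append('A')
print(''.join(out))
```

Execution trace: 'J' (try body) → 'F' (try body, no exception) → 'R' (else) → 'G' (finally) → 'A' (after the try/except). Output: JFRGA

Answer: JFRGA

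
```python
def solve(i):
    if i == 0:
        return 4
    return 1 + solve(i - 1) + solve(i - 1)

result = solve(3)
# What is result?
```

solve(i) = 1 + 2·solve(i-1), solve(0)=4. Closed form: (4+1)·2^3 - 1 = 39.

Answer: 39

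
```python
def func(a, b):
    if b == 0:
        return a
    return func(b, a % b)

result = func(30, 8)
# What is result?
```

func(30, 8) -> func(8, 6) -> func(6, 2) -> func(2, 0) -> 2

Answer: 2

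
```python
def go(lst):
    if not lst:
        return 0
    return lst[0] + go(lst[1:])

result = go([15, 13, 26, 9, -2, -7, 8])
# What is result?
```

15 + 13 + 26 + 9 + (-2) + (-7) + 8 + 0 = 62

Answer: 62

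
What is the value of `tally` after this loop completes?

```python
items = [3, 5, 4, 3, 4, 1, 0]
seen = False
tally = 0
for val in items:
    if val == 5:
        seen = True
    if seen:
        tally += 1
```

Count elements after first 5 in [3, 5, 4, 3, 4, 1, 0]
`tally` takes the values: 0 → 1 → 2 → 3 → 4 → 5 → 6

Answer: 6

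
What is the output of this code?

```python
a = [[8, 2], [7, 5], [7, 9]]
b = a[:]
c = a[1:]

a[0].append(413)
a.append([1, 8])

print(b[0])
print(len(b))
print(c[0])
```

Key concept: slice with nested mutation.
Step by step:
`a = [[8, 2], [7, 5], [7, 9]]` → a = [[8, 2], [7, 5], [7, 9]]
`b = a[:]` → b = [[8, 2], [7, 5], [7, 9]]
`c = a[1:]` → c = [[7, 5], [7, 9]]
`a[0].append(413)` → a = [[8, 2, 413], [7, 5], [7, 9]]; b = [[8, 2, 413], [7, 5], [7, 9]]
`a.append([1, 8])` → a = [[8, 2, 413], [7, 5], [7, 9], [1, 8]]
`print(b[0])` → prints [8, 2, 413]
`print(len(b))` → prints 3
`print(c[0])` → prints [7, 5]

Answer:
[8, 2, 413]
3
[7, 5]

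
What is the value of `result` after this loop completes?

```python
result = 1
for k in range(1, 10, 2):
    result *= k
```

Product of 1, 3, 5, ... up to 9
`result` takes the values: 1 → 3 → 15 → 105 → 945

Answer: 945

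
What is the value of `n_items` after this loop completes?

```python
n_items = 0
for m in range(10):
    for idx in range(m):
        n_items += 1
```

Triangle number: 0+1+2+...+9
`n_items` takes the values: 0 → 1 → 2 → 3 → 4 → 5 → 6 → 7 → 8 → 9 → 10 → 11 → 12 → 13 → 14 → 15 → 16 → 17 → 18 → 19 → 20 → 21 → 22 → 23 → 24 → 25 → 26 → 27 → 28 → 29 → … → 41 → 42 → 43 → 44 → 45

Answer: 45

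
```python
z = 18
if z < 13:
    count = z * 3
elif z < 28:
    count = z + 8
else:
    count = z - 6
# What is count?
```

Trace:
`z = 18` → z = 18
`if z < 13: ...` → z < 13 is False, z < 28 is True → count = 26
So count = 26

Answer: 26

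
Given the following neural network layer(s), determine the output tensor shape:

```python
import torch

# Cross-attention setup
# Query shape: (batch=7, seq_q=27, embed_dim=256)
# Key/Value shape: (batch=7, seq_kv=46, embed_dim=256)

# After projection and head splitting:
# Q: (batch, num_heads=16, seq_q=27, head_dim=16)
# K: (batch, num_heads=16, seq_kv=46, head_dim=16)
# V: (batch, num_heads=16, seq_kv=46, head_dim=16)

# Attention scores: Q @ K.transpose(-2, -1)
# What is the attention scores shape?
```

Input: (7, 27, 256) -> Output: (7, 16, 27, 46)

Answer: (7, 16, 27, 46)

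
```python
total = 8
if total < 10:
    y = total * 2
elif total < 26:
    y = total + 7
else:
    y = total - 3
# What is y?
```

Trace:
`total = 8` → total = 8
`if total < 10: ...` → total < 10 is True → y = 16
So y = 16

Answer: 16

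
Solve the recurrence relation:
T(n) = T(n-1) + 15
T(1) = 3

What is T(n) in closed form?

Unrolling: T(n) = T(1) + 15·(n-1) = 3 + 15(n-1) = 15n - 12.

Answer: T(n) = 15n - 12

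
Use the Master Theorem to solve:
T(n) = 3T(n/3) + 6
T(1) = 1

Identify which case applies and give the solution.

a=3, b=3, f(n)=6. log_3(3) = 1. Since c=0 < 1, Case 1 applies: T(n) = Θ(n^log_b(a)) = O(n).

Answer: O(n) - Case 1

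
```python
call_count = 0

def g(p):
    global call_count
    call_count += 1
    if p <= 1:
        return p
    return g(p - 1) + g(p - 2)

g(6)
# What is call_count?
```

Calls(p) = 1 + Calls(p-1) + Calls(p-2); Calls(0)=Calls(1)=1. For p=6 this gives 25.

Answer: 25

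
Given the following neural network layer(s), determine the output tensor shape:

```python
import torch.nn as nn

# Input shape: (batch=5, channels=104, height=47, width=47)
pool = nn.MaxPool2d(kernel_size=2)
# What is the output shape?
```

Input: (5, 104, 47, 47) -> Output: (5, 104, 23, 23)

Answer: (5, 104, 23, 23)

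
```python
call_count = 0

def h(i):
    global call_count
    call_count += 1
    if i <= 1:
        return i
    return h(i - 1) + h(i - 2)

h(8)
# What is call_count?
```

Calls(i) = 1 + Calls(i-1) + Calls(i-2); Calls(0)=Calls(1)=1. For i=8 this gives 67.

Answer: 67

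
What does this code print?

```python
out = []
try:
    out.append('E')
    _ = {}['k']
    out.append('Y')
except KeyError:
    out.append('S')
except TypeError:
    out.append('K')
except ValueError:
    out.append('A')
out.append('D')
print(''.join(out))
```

Execution trace: 'E' (try body) → 'S' (except KeyError) → 'D' (after the try/except). Output: ESD

Answer: ESD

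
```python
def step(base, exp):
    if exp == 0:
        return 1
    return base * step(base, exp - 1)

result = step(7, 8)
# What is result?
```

step(7, 8) = 7 * 7 * 7 * 7 * 7 * 7 * 7 * 7 = 5764801

Answer: 5764801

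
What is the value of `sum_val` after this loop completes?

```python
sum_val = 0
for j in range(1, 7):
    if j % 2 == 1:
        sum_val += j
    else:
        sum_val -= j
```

Add odd, subtract even
`sum_val` takes the values: 0 → 1 → -1 → 2 → -2 → 3 → -3

Answer: -3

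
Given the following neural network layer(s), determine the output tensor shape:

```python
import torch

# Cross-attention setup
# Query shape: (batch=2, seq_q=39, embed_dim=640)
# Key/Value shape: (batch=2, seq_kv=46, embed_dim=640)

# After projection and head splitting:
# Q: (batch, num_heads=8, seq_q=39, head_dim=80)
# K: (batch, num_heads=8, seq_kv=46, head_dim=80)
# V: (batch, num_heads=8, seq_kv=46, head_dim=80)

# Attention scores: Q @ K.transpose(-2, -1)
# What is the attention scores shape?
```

Input: (2, 39, 640) -> Output: (2, 8, 39, 46)

Answer: (2, 8, 39, 46)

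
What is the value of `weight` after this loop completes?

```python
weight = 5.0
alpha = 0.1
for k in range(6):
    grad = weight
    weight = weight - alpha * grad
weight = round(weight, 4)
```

Gradient descent: w = 5.0 * (1 - 0.1)^6
`weight` takes the values: 5.0 → 4.5 → 4.05 → 3.645 → 3.2805 → 2.95245 → 2.657205 → 2.6572

Answer: 2.6572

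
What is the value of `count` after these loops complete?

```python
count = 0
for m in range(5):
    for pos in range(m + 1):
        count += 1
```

Triangle: 1 + 2 + ... + 5
`count` takes the values: 0 → 1 → 2 → 3 → 4 → 5 → 6 → 7 → 8 → 9 → 10 → 11 → 12 → 13 → 14 → 15

Answer: 15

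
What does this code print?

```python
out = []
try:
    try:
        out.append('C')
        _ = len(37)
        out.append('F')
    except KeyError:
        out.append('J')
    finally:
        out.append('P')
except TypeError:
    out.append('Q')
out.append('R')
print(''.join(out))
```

Execution trace: 'C' (try body) → 'P' (finally) → 'Q' (outer except TypeError) → 'R' (after the try/except). Output: CPQR

Answer: CPQR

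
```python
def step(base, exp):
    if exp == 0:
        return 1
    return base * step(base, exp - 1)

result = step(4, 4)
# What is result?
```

step(4, 4) = 4 * 4 * 4 * 4 = 256

Answer: 256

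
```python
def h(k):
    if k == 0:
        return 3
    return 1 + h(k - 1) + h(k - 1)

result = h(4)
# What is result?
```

h(k) = 1 + 2·h(k-1), h(0)=3. Closed form: (3+1)·2^4 - 1 = 63.

Answer: 63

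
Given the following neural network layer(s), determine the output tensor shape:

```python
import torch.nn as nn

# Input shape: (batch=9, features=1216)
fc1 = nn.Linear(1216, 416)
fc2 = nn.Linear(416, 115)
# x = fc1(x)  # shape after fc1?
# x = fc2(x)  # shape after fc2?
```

Input: (9, 1216) -> after fc1: (9, 416) -> Output: (9, 115)

Answer: (9, 115)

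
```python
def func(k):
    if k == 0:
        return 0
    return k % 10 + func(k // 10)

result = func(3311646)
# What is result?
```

Sum of digits of 3311646: 6 + 4 + 6 + 1 + 1 + 3 + 3 = 24

Answer: 24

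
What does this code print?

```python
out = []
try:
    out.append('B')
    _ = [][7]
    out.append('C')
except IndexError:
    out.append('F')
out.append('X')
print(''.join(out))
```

Execution trace: 'B' (try body) → 'F' (except IndexError) → 'X' (after the try/except). Output: BFX

Answer: BFX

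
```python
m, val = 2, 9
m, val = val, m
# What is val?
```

Trace:
`m, val = 2, 9` → m = 2; val = 9
`m, val = val, m` → m = 9; val = 2
So val = 2

Answer: 2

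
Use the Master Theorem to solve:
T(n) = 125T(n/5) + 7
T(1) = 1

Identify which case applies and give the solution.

a=125, b=5, f(n)=7. log_5(125) = 3. Since c=0 < 3, Case 1 applies: T(n) = Θ(n^log_b(a)) = O(n^3).

Answer: O(n^3) - Case 1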